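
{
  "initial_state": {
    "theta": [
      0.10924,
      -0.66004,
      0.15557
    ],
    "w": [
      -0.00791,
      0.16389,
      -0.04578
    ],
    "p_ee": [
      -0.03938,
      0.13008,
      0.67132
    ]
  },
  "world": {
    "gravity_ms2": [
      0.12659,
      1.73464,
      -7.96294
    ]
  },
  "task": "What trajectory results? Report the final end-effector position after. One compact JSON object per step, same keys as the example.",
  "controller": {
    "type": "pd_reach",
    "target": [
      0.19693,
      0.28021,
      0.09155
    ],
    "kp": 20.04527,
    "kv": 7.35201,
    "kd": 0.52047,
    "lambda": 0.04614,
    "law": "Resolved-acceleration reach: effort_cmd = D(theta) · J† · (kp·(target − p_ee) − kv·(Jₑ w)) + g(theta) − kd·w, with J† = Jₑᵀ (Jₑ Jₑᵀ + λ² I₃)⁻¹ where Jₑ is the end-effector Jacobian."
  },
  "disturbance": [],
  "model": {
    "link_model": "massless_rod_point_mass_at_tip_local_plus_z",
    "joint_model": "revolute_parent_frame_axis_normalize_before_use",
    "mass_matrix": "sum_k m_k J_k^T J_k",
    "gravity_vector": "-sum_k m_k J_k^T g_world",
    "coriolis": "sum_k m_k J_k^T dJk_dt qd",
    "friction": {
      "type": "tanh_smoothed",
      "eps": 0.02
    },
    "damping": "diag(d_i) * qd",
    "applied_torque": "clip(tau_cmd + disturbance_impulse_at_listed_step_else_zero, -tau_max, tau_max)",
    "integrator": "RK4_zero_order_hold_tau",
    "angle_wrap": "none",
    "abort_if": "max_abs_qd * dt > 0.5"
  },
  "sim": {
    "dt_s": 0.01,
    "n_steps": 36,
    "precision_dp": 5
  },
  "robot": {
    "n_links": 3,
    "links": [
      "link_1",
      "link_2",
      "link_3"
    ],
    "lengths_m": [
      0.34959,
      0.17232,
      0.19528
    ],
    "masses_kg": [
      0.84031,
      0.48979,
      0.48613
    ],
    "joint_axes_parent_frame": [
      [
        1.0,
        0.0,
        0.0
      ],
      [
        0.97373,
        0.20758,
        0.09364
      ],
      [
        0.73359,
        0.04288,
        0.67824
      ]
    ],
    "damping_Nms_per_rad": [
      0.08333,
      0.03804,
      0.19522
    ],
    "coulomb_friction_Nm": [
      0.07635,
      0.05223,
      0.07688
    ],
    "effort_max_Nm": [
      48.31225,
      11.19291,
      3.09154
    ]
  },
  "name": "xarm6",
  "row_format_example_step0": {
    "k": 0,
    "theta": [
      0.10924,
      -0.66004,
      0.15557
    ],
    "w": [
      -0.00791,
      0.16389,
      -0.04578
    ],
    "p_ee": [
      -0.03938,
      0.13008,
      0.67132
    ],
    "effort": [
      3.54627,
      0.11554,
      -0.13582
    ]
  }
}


{"k":1,"theta":[0.11046,-0.66206,0.15626],"w":[0.2407,-0.4343,-0.16314],"p_ee":[-0.03946,0.12982,0.67117],"effort":[3.3454,0.51495,-0.04017]}
{"k":2,"theta":[0.11378,-0.66891,0.15536],"w":[0.42306,-0.91003,-0.08732],"p_ee":[-0.03977,0.12989,0.67037],"effort":[3.16848,0.81523,-0.0589]}
{"k":3,"theta":[0.11863,-0.67878,0.15219],"w":[0.54808,-1.0906,-0.46496],"p_ee":[-0.04022,0.1302,0.66909],"effort":[3.11206,0.96656,0.15684]}
{"k":4,"theta":[0.12469,-0.69177,0.14992],"w":[0.66023,-1.42735,-0.21257],"p_ee":[-0.04079,0.13056,0.66745],"effort":[2.94832,1.15744,0.03215]}
{"k":5,"theta":[0.13163,-0.70592,0.14516],"w":[0.72875,-1.43787,-0.64254],"p_ee":[-0.04141,0.13103,0.66552],"effort":[2.92754,1.20123,0.26722]}
{"k":6,"theta":[0.13932,-0.72223,0.1422],"w":[0.80444,-1.72777,-0.22265],"p_ee":[-0.04209,0.13143,0.66338],"effort":[2.74726,1.34468,0.0473]}
{"k":7,"theta":[0.14752,-0.73858,0.13622],"w":[0.83889,-1.59257,-0.83327],"p_ee":[-0.04276,0.13188,0.66104],"effort":[2.75975,1.30886,0.37439]}
{"k":8,"theta":[0.15624,-0.75688,0.13338],"w":[0.89943,-1.94686,-0.08044],"p_ee":[-0.04346,0.13218,0.65855],"effort":[2.52239,1.463,-0.0257]}
{"k":9,"theta":[0.16524,-0.77413,0.12588],"w":[0.90569,-1.59283,-1.1701],"p_ee":[-0.04411,0.13255,0.65592],"effort":[2.60843,1.32775,0.55464]}
{"k":10,"theta":[0.17464,-0.79377,0.12377],"w":[0.96622,-2.12564,0.14659],"p_ee":[-0.04479,0.1327,0.65318],"effort":[2.27712,1.54815,-0.14655]}
{"k":11,"theta":[0.18417,-0.81091,0.11355],"w":[0.94728,-1.50394,-1.61286],"p_ee":[-0.04537,0.13299,0.65031],"effort":[2.46382,1.29994,0.7899]}
{"k":12,"theta":[0.19406,-0.8319,0.11356],"w":[1.01914,-2.40455,0.7777],"p_ee":[-0.04602,0.13295,0.64738],"effort":[1.97032,1.66622,-0.48344]}
{"k":13,"theta":[0.20388,-0.84816,0.09963],"w":[0.9591,-1.17602,-2.6187],"p_ee":[-0.0465,0.1332,0.6443],"effort":[2.38895,1.16702,1.32469]}
{"k":14,"theta":[0.21413,-0.87131,0.10499],"w":[1.07098,-2.97176,2.29883],"p_ee":[-0.04714,0.13289,0.64125],"effort":[1.54058,1.89872,-1.29386]}
{"k":15,"theta":[0.22402,-0.88481,0.08271],"w":[0.932,-0.36527,-4.91952],"p_ee":[-0.04744,0.13325,0.63796],"effort":[2.47826,0.83339,2.55017]}
{"k":16,"theta":[0.23457,-0.91234,0.10046],"w":[1.13847,-4.22592,5.81966],"p_ee":[-0.04816,0.13254,0.63484],"effort":[0.86755,2.41597,-3.09154]}
{"k":17,"theta":[0.24422,-0.91955,0.0601],"w":[0.83156,1.46671,-10.02932],"p_ee":[-0.04812,0.13331,0.63127],"effort":[2.90469,0.07257,3.09154]}
{"k":18,"theta":[0.25461,-0.942,0.06217],"w":[1.19286,-4.59707,6.49376],"p_ee":[-0.0486,0.13304,0.62783],"effort":[0.74226,2.67529,-3.09154]}
{"k":19,"theta":[0.26464,-0.95161,0.02534],"w":[0.85531,1.34028,-9.94412],"p_ee":[-0.04842,0.13377,0.62387],"effort":[2.59715,0.1639,3.09154]}
{"k":20,"theta":[0.27513,-0.97407,0.02564],"w":[1.19082,-4.53572,6.23276],"p_ee":[-0.0488,0.1336,0.62015],"effort":[0.70625,2.71826,-3.09154]}
{"k":21,"theta":[0.28518,-0.98411,-0.01117],"w":[0.85792,1.26063,-9.87325],"p_ee":[-0.0484,0.13434,0.6159],"effort":[2.2685,0.22087,3.09154]}
{"k":22,"theta":[0.29559,-1.00613,-0.0129],"w":[1.17452,-4.44008,5.95206],"p_ee":[-0.04866,0.13428,0.61193],"effort":[0.64694,2.73714,-3.09154]}
{"k":23,"theta":[0.30551,-1.01689,-0.04801],"w":[0.84777,1.14558,-9.62398],"p_ee":[-0.04807,0.13501,0.60745],"effort":[1.92067,0.28585,3.09154]}
{"k":24,"theta":[0.31571,-1.03849,-0.05102],"w":[1.14556,-4.32791,5.69236],"p_ee":[-0.0482,0.13504,0.60328],"effort":[0.56413,2.73861,-3.05122]}
{"k":25,"theta":[0.32536,-1.04965,-0.08466],"w":[0.82113,1.04921,-9.34421],"p_ee":[-0.04743,0.13576,0.59863],"effort":[1.59205,0.33818,3.09154]}
{"k":26,"theta":[0.33521,-1.07063,-0.08884],"w":[1.10447,-4.19539,5.43139],"p_ee":[-0.04742,0.13589,0.59431],"effort":[0.47478,2.72399,-2.90407]}
{"k":27,"theta":[0.3445,-1.08269,-0.11894],"w":[0.78805,0.84965,-8.70747],"p_ee":[-0.04656,0.13658,0.58955],"effort":[1.28003,0.43757,3.09154]}
{"k":28,"theta":[0.35391,-1.10356,-0.12216],"w":[1.05127,-4.07613,5.28255],"p_ee":[-0.04648,0.13678,0.58515],"effort":[0.38307,2.70544,-2.81752]}
{"k":29,"theta":[0.3627,-1.11609,-0.1493],"w":[0.7414,0.72012,-8.21442],"p_ee":[-0.04554,0.13747,0.58035],"effort":[1.02991,0.50842,3.09154]}
{"k":30,"theta":[0.37156,-1.13656,-0.15197],"w":[0.9906,-3.95007,5.13752],"p_ee":[-0.04539,0.13777,0.57591],"effort":[0.30515,2.68198,-2.73247]}
{"k":31,"theta":[0.37979,-1.14941,-0.17641],"w":[0.68836,0.6066,-7.74465],"p_ee":[-0.04439,0.13849,0.5711],"effort":[0.82774,0.57772,3.09154]}
{"k":32,"theta":[0.38805,-1.16948,-0.17836],"w":[0.92546,-3.83034,5.01984],"p_ee":[-0.0442,0.1389,0.56663],"effort":[0.24277,2.66158,-2.66123]}
{"k":33,"theta":[0.39567,-1.18249,-0.20043],"w":[0.63061,0.51758,-7.33423],"p_ee":[-0.04317,0.13968,0.56182],"effort":[0.6694,0.64151,3.09154]}
{"k":34,"theta":[0.4033,-1.20213,-0.20172],"w":[0.85779,-3.71646,4.9172],"p_ee":[-0.04293,0.1402,0.55734],"effort":[0.19691,2.64538,-2.59714]}
{"k":35,"theta":[0.41028,-1.2152,-0.22171],"w":[0.57033,0.44477,-6.9685],"p_ee":[-0.04187,0.14106,0.55254],"effort":[0.54737,0.70318,3.09154]}
{"k":36,"theta":[0.41726,-1.23441,-0.22235],"w":[0.78899,-3.6101,4.82961],"p_ee":[-0.0416,0.14172,0.54806]}
{"summary": "final p_ee position (m): -0.04160 0.14172 0.54806"}


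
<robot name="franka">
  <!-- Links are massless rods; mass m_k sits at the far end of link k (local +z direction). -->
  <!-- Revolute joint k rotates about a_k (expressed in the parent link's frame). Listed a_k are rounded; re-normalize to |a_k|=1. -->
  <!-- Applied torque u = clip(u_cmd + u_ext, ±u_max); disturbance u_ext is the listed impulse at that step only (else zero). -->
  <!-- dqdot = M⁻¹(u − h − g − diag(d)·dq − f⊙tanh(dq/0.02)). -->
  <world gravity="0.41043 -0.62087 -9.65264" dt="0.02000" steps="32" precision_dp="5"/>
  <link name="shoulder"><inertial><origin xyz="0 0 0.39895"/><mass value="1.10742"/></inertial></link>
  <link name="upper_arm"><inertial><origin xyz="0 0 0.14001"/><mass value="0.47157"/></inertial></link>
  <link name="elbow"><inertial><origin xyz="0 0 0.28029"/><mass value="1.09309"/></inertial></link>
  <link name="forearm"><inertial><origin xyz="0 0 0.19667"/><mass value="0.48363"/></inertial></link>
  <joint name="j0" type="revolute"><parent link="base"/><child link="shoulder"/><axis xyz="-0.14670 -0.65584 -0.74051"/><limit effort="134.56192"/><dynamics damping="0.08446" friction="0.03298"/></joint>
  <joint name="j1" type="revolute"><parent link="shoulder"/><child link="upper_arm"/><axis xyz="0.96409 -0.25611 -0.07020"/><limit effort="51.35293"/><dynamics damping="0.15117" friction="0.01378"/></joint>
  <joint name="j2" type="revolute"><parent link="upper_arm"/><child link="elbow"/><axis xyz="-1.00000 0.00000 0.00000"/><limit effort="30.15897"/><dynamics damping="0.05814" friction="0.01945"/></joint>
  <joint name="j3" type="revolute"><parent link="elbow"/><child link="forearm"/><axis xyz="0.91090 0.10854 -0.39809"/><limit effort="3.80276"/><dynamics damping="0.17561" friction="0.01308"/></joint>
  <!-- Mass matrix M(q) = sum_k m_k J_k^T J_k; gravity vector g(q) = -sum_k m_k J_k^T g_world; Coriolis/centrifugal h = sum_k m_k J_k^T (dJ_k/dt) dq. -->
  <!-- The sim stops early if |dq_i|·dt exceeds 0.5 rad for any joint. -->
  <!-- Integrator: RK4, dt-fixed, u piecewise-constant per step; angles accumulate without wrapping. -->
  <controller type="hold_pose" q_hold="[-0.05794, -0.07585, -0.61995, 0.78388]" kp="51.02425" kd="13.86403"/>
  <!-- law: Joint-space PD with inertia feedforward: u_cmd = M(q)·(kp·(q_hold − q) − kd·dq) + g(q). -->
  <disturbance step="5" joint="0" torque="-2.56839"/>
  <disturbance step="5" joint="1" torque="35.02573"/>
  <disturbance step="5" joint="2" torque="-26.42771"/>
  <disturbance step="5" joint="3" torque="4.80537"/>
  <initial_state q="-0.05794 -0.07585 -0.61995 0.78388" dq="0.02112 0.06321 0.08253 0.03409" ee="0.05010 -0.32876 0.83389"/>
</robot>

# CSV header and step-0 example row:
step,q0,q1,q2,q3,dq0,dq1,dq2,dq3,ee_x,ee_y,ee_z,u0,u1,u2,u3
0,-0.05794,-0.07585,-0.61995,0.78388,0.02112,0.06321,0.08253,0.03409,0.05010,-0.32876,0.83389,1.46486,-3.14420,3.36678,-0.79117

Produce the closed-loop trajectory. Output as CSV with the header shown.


step,q0,q1,q2,q3,dq0,dq1,dq2,dq3,ee_x,ee_y,ee_z,u0,u1,u2,u3
1,-0.05751,-0.07521,-0.61925,0.78384,0.01862,0.02053,0.02089,-0.00132,0.04968,-0.32879,0.83397,1.54474,-3.12957,3.37203,-0.79036
2,-0.05717,-0.07506,-0.61920,0.78361,0.01285,0.01075,0.01073,0.00441,0.04940,-0.32880,0.83401,1.60859,-3.11970,3.37403,-0.79088
3,-0.05693,-0.07503,-0.61927,0.78346,0.00802,0.00700,0.00775,0.00719,0.04922,-0.32880,0.83402,1.65874,-3.11242,3.37492,-0.79060
4,-0.05678,-0.07505,-0.61937,0.78335,0.00432,0.00518,0.00665,0.00801,0.04911,-0.32880,0.83402,1.69765,-3.10688,3.37540,-0.79007
5,-0.05670,-0.07510,-0.61947,0.78325,0.00159,0.00415,0.00619,0.00816,0.04905,-0.32880,0.83403,-0.84076,31.92313,-23.05202,3.80276
6,-0.05651,-0.06619,-0.63819,0.77852,0.00591,0.96048,-1.76938,-0.42039,0.04786,-0.33778,0.82569,2.50226,-13.27965,11.05030,-2.11822
7,-0.05677,-0.04744,-0.66504,0.77318,-0.02415,0.86909,-0.98789,-0.16274,0.04577,-0.35280,0.81110,2.37356,-11.29243,9.53250,-1.83077
8,-0.05731,-0.03193,-0.68032,0.77121,-0.02738,0.66415,-0.56953,-0.05465,0.04425,-0.36304,0.80065,2.26387,-9.66434,8.29809,-1.60126
9,-0.05782,-0.02071,-0.68913,0.77070,-0.02188,0.44957,-0.32608,-0.01421,0.04323,-0.36972,0.79359,2.17393,-8.33788,7.29772,-1.41773
10,-0.05819,-0.01353,-0.69398,0.77068,-0.01490,0.26524,-0.16844,-0.00308,0.04262,-0.37374,0.78923,2.10099,-7.26157,6.48803,-1.27061
11,-0.05844,-0.00963,-0.69614,0.77077,-0.00944,0.12328,-0.05199,0.00359,0.04232,-0.37579,0.78700,2.04267,-6.39098,5.83322,-1.15327
12,-0.05859,-0.00824,-0.69633,0.77092,-0.00393,0.00769,0.01906,-0.00461,0.04226,-0.37638,0.78640,1.99660,-5.68879,5.30772,-1.05998
13,-0.05863,-0.00892,-0.69544,0.77084,-0.00061,-0.07286,0.07584,0.00065,0.04238,-0.37590,0.78699,1.96109,-5.13053,4.89139,-0.98839
14,-0.05862,-0.01092,-0.69348,0.77082,0.00111,-0.12474,0.12257,0.00173,0.04263,-0.37465,0.78843,1.93319,-4.68340,4.55675,-0.93105
15,-0.05859,-0.01375,-0.69070,0.77081,0.00186,-0.15673,0.15890,0.00273,0.04296,-0.37287,0.79047,1.91108,-4.32532,4.28835,-0.88580
16,-0.05855,-0.01708,-0.68729,0.77081,0.00209,-0.17483,0.18509,0.00345,0.04336,-0.37072,0.79291,1.89344,-4.03936,4.07388,-0.85042
17,-0.05850,-0.02068,-0.68346,0.77081,0.00207,-0.18342,0.20195,0.00385,0.04379,-0.36834,0.79558,1.87929,-3.81172,3.90323,-0.82306
18,-0.05846,-0.02438,-0.67938,0.77081,0.00197,-0.18561,0.21065,0.00400,0.04423,-0.36584,0.79837,1.86795,-3.63118,3.76812,-0.80221
19,-0.05841,-0.02809,-0.67519,0.77081,0.00188,-0.18356,0.21257,0.00399,0.04468,-0.36328,0.80118,1.85886,-3.48862,3.66179,-0.78658
20,-0.05837,-0.03173,-0.67102,0.77080,0.00182,-0.17874,0.20911,0.00392,0.04513,-0.36073,0.80394,1.85160,-3.37666,3.57868,-0.77513
21,-0.05833,-0.03526,-0.66696,0.77079,0.00182,-0.17216,0.20154,0.00382,0.04556,-0.35824,0.80660,1.84585,-3.28929,3.51427,-0.76700
22,-0.05829,-0.03865,-0.66308,0.77078,0.00187,-0.16451,0.19103,0.00372,0.04597,-0.35583,0.80914,1.84133,-3.22165,3.46486,-0.76148
23,-0.05825,-0.04187,-0.65943,0.77077,0.00195,-0.15626,0.17853,0.00363,0.04636,-0.35353,0.81153,1.83781,-3.16980,3.42746,-0.75798
24,-0.05820,-0.04493,-0.65604,0.77076,0.00205,-0.14772,0.16486,0.00353,0.04673,-0.35136,0.81375,1.83510,-3.13055,3.39963,-0.75604
25,-0.05816,-0.04781,-0.65292,0.77075,0.00217,-0.13910,0.15063,0.00343,0.04707,-0.34932,0.81581,1.83305,-3.10131,3.37939,-0.75528
26,-0.05811,-0.05053,-0.65009,0.77074,0.00228,-0.13057,0.13635,0.00332,0.04739,-0.34741,0.81770,1.83151,-3.07999,3.36512,-0.75539
27,-0.05806,-0.05307,-0.64754,0.77073,0.00238,-0.12222,0.12236,0.00319,0.04769,-0.34564,0.81943,1.83038,-3.06490,3.35555,-0.75615
28,-0.05801,-0.05545,-0.64526,0.77073,0.00247,-0.11414,0.10894,0.00304,0.04796,-0.34401,0.82100,1.82957,-3.05468,3.34963,-0.75737
29,-0.05795,-0.05767,-0.64324,0.77072,0.00255,-0.10638,0.09625,0.00288,0.04821,-0.34252,0.82242,1.82900,-3.04822,3.34651,-0.75889
30,-0.05790,-0.05973,-0.64147,0.77072,0.00261,-0.09896,0.08442,0.00269,0.04844,-0.34115,0.82370,1.82860,-3.04465,3.34552,-0.76060
31,-0.05784,-0.06165,-0.63992,0.77072,0.00265,-0.09191,0.07349,0.00250,0.04865,-0.33990,0.82486,1.82833,-3.04327,3.34613,-0.76242
32,-0.05779,-0.06344,-0.63857,0.77072,0.00267,-0.08523,0.06353,0.00231,0.04884,-0.33876,0.82590,,,,


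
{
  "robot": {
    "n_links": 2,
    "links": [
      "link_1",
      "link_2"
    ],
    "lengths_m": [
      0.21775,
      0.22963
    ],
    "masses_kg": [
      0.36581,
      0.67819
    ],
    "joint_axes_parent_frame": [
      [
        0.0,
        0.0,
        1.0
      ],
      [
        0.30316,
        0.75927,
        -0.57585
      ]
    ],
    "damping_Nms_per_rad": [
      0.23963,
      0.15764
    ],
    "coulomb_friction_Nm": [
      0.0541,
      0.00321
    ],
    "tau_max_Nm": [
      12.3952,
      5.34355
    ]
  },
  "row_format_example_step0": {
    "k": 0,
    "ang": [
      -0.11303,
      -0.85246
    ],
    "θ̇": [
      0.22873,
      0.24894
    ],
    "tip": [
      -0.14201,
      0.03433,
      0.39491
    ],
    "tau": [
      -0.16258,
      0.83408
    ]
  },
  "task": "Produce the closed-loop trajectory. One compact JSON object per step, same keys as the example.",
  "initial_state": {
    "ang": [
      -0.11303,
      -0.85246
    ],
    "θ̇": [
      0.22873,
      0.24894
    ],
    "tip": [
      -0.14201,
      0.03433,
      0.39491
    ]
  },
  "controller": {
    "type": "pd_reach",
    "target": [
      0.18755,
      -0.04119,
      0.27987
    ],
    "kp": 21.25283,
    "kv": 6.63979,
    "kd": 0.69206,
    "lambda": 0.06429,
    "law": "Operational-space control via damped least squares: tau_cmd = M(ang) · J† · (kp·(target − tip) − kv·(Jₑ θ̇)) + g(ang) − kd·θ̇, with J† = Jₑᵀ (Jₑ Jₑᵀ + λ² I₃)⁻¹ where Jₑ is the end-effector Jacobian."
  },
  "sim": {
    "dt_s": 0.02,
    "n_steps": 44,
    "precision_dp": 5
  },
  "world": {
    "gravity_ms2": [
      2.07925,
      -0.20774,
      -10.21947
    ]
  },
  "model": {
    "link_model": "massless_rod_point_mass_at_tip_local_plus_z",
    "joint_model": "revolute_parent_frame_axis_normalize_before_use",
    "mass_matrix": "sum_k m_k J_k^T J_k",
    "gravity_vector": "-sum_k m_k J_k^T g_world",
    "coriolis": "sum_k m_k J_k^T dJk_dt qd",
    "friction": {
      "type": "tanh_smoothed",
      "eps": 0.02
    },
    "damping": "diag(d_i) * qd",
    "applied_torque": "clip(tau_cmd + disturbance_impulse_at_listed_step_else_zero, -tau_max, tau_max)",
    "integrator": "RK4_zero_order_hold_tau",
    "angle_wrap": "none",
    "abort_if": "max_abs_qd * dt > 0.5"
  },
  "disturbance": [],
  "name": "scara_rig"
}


{"k":1,"ang":[-0.1119,-0.84654],"\u03b8\u0307":[-0.07146,0.35031],"tip":[-0.14117,0.03424,0.39559],"tau":[0.0721,0.7365]}
{"k":2,"ang":[-0.11202,-0.83857],"\u03b8\u0307":[0.02122,0.43819],"tip":[-0.13999,0.03436,0.3965],"tau":[0.00258,0.6609]}
{"k":3,"ang":[-0.11226,-0.82987],"\u03b8\u0307":[-0.01263,0.43977],"tip":[-0.13868,0.03449,0.39749],"tau":[0.02792,0.65297]}
{"k":4,"ang":[-0.11222,-0.82096],"\u03b8\u0307":[-0.01022,0.44662],"tip":[-0.13735,0.03457,0.3985],"tau":[0.02552,0.64147]}
{"k":5,"ang":[-0.11218,-0.81196],"\u03b8\u0307":[-0.01107,0.44916],"tip":[-0.136,0.03464,0.3995],"tau":[0.02551,0.63334]}
{"k":6,"ang":[-0.11214,-0.80292],"\u03b8\u0307":[-0.01217,0.45112],"tip":[-0.13463,0.0347,0.40051],"tau":[0.02568,0.62557]}
{"k":7,"ang":[-0.11212,-0.79383],"\u03b8\u0307":[-0.01344,0.45293],"tip":[-0.13325,0.03476,0.40151],"tau":[0.02598,0.61781]}
{"k":8,"ang":[-0.1121,-0.78471],"\u03b8\u0307":[-0.01487,0.45468],"tip":[-0.13186,0.0348,0.4025],"tau":[0.02641,0.61]}
{"k":9,"ang":[-0.1121,-0.77556],"\u03b8\u0307":[-0.01643,0.4564],"tip":[-0.13045,0.03484,0.40349],"tau":[0.02694,0.60209]}
{"k":10,"ang":[-0.11212,-0.76637],"\u03b8\u0307":[-0.01801,0.4581],"tip":[-0.12903,0.03487,0.40447],"tau":[0.0275,0.5941]}
{"k":11,"ang":[-0.11215,-0.75714],"\u03b8\u0307":[-0.01953,0.45979],"tip":[-0.1276,0.03489,0.40545],"tau":[0.02801,0.58601]}
{"k":12,"ang":[-0.1122,-0.74788],"\u03b8\u0307":[-0.02095,0.46145],"tip":[-0.12616,0.03489,0.40642],"tau":[0.02846,0.57783]}
{"k":13,"ang":[-0.11226,-0.73858],"\u03b8\u0307":[-0.0223,0.46309],"tip":[-0.1247,0.03489,0.40739],"tau":[0.02886,0.56957]}
{"k":14,"ang":[-0.11233,-0.72926],"\u03b8\u0307":[-0.0236,0.46469],"tip":[-0.12323,0.03488,0.40834],"tau":[0.02924,0.56124]}
{"k":15,"ang":[-0.11241,-0.7199],"\u03b8\u0307":[-0.02486,0.46625],"tip":[-0.12176,0.03486,0.4093],"tau":[0.02959,0.55283]}
{"k":16,"ang":[-0.11249,-0.7105],"\u03b8\u0307":[-0.02609,0.46778],"tip":[-0.12026,0.03483,0.41024],"tau":[0.02993,0.54434]}
{"k":17,"ang":[-0.11259,-0.70108],"\u03b8\u0307":[-0.02729,0.46927],"tip":[-0.11876,0.03479,0.41118],"tau":[0.03026,0.53578]}
{"k":18,"ang":[-0.1127,-0.69163],"\u03b8\u0307":[-0.02846,0.47072],"tip":[-0.11725,0.03473,0.41211],"tau":[0.03059,0.52715]}
{"k":19,"ang":[-0.11281,-0.68214],"\u03b8\u0307":[-0.02961,0.47214],"tip":[-0.11572,0.03467,0.41303],"tau":[0.03091,0.51844]}
{"k":20,"ang":[-0.11292,-0.67263],"\u03b8\u0307":[-0.03073,0.47351],"tip":[-0.11419,0.03459,0.41395],"tau":[0.03122,0.50966]}
{"k":21,"ang":[-0.11304,-0.66309],"\u03b8\u0307":[-0.03183,0.47485],"tip":[-0.11265,0.0345,0.41486],"tau":[0.03153,0.5008]}
{"k":22,"ang":[-0.11316,-0.65353],"\u03b8\u0307":[-0.0329,0.47614],"tip":[-0.11109,0.0344,0.41575],"tau":[0.03184,0.49188]}
{"k":23,"ang":[-0.11328,-0.64394],"\u03b8\u0307":[-0.03394,0.47739],"tip":[-0.10953,0.03429,0.41664],"tau":[0.03214,0.48289]}
{"k":24,"ang":[-0.1134,-0.63432],"\u03b8\u0307":[-0.03495,0.4786],"tip":[-0.10795,0.03416,0.41752],"tau":[0.03244,0.47383]}
{"k":25,"ang":[-0.11352,-0.62468],"\u03b8\u0307":[-0.03593,0.47977],"tip":[-0.10637,0.03402,0.41839],"tau":[0.03273,0.4647]}
{"k":26,"ang":[-0.11363,-0.61501],"\u03b8\u0307":[-0.03687,0.48089],"tip":[-0.10478,0.03387,0.41926],"tau":[0.03301,0.45551]}
{"k":27,"ang":[-0.11373,-0.60532],"\u03b8\u0307":[-0.03778,0.48197],"tip":[-0.10318,0.0337,0.42011],"tau":[0.03329,0.44625]}
{"k":28,"ang":[-0.11382,-0.59561],"\u03b8\u0307":[-0.03865,0.483],"tip":[-0.10157,0.03352,0.42095],"tau":[0.03356,0.43694]}
{"k":29,"ang":[-0.1139,-0.58588],"\u03b8\u0307":[-0.03949,0.48398],"tip":[-0.09995,0.03332,0.42178],"tau":[0.03382,0.42756]}
{"k":30,"ang":[-0.11396,-0.57613],"\u03b8\u0307":[-0.04029,0.48492],"tip":[-0.09833,0.03311,0.4226],"tau":[0.03408,0.41812]}
{"k":31,"ang":[-0.114,-0.56636],"\u03b8\u0307":[-0.04107,0.4858],"tip":[-0.0967,0.03289,0.42342],"tau":[0.03434,0.40863]}
{"k":32,"ang":[-0.11402,-0.55657],"\u03b8\u0307":[-0.04181,0.48664],"tip":[-0.09506,0.03265,0.42421],"tau":[0.03461,0.39908]}
{"k":33,"ang":[-0.11401,-0.54676],"\u03b8\u0307":[-0.04254,0.48743],"tip":[-0.09341,0.0324,0.425],"tau":[0.03488,0.38948]}
{"k":34,"ang":[-0.11398,-0.53694],"\u03b8\u0307":[-0.04326,0.48816],"tip":[-0.09177,0.03212,0.42578],"tau":[0.03517,0.37983]}
{"k":35,"ang":[-0.1139,-0.5271],"\u03b8\u0307":[-0.04397,0.48885],"tip":[-0.09011,0.03184,0.42655],"tau":[0.03547,0.37012]}
{"k":36,"ang":[-0.11379,-0.51725],"\u03b8\u0307":[-0.04468,0.48948],"tip":[-0.08845,0.03154,0.4273],"tau":[0.03581,0.36037]}
{"k":37,"ang":[-0.11363,-0.50738],"\u03b8\u0307":[-0.04541,0.49005],"tip":[-0.08679,0.03122,0.42804],"tau":[0.03618,0.35057]}
{"k":38,"ang":[-0.11342,-0.4975],"\u03b8\u0307":[-0.04617,0.49058],"tip":[-0.08512,0.03088,0.42877],"tau":[0.03659,0.34073]}
{"k":39,"ang":[-0.11316,-0.48761],"\u03b8\u0307":[-0.04698,0.49104],"tip":[-0.08344,0.03053,0.42949],"tau":[0.03706,0.33085]}
{"k":40,"ang":[-0.11283,-0.47771],"\u03b8\u0307":[-0.04784,0.49145],"tip":[-0.08177,0.03016,0.4302],"tau":[0.03759,0.32092]}
{"k":41,"ang":[-0.11242,-0.4678],"\u03b8\u0307":[-0.04879,0.49181],"tip":[-0.08009,0.02978,0.43089],"tau":[0.03821,0.31096]}
{"k":42,"ang":[-0.11194,-0.45787],"\u03b8\u0307":[-0.04985,0.4921],"tip":[-0.07841,0.02937,0.43157],"tau":[0.03893,0.30096]}
{"k":43,"ang":[-0.11136,-0.44794],"\u03b8\u0307":[-0.05105,0.49234],"tip":[-0.07673,0.02895,0.43224],"tau":[0.03977,0.29092]}
{"k":44,"ang":[-0.11067,-0.438],"\u03b8\u0307":[-0.05243,0.49251],"tip":[-0.07504,0.02851,0.43289]}


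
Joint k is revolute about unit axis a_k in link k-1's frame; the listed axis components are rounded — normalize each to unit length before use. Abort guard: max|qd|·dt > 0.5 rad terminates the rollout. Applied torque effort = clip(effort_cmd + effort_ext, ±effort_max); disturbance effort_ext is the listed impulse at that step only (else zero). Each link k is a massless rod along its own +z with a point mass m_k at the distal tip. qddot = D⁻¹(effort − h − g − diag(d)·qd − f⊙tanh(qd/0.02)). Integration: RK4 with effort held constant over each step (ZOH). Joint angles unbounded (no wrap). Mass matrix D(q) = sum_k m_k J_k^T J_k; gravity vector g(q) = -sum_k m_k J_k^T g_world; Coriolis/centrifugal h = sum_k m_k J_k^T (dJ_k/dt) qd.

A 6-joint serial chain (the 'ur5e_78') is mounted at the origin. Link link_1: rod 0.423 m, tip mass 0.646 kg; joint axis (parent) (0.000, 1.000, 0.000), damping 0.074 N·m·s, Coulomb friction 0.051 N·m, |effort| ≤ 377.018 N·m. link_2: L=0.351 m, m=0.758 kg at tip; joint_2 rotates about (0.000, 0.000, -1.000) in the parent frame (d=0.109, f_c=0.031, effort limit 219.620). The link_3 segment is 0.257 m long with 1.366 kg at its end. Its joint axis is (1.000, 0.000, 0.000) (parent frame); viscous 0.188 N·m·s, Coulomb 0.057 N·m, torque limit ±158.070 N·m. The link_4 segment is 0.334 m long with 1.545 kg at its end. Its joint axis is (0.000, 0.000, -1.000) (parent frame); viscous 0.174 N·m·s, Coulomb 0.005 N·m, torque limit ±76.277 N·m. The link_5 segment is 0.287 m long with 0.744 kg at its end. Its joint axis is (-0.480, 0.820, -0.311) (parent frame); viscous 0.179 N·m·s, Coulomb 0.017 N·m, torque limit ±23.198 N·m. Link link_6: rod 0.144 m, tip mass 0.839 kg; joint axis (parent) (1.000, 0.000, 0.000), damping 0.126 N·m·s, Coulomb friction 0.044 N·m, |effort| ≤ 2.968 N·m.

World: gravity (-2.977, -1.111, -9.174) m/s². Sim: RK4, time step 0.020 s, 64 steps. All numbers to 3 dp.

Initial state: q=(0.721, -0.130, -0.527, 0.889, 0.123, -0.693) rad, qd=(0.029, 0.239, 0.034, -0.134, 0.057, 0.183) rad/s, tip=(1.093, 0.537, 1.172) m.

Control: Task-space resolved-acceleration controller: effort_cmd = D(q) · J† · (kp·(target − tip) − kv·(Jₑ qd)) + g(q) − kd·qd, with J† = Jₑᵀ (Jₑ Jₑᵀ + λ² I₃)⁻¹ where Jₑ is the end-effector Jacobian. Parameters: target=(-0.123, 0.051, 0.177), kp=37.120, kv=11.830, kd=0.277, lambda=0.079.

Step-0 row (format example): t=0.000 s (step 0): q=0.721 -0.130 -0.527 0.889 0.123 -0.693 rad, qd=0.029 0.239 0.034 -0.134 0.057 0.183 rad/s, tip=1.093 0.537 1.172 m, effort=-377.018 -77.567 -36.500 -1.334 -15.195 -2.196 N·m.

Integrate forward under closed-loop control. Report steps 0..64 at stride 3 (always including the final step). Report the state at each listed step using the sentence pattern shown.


t=0.060 s (step 3): q=0.628 -0.145 -0.565 0.833 0.471 -0.900 rad, qd=-3.347 2.374 -1.151 -3.297 8.918 -3.021 rad/s, tip=1.036 0.517 1.143 m, effort=-133.750 -25.100 -27.537 -0.934 -2.976 -1.676 N·m.
t=0.120 s (step 6): q=0.386 0.080 -0.681 0.568 1.002 -0.978 rad, qd=-4.268 3.934 -2.710 -4.759 8.033 -0.365 rad/s, tip=0.867 0.453 1.093 m, effort=52.301 10.806 -11.382 -2.037 0.800 -0.326 N·m.
t=0.180 s (step 9): q=0.155 0.247 -0.862 0.313 1.424 -0.997 rad, qd=-3.328 1.680 -3.124 -3.788 6.223 -0.359 rad/s, tip=0.653 0.385 1.019 m, effort=90.903 24.462 -4.602 -0.767 -2.945 1.340 N·m.
t=0.240 s (step 12): q=-0.014 0.310 -1.047 0.095 1.753 -1.026 rad, qd=-2.311 0.558 -3.052 -3.579 4.822 -0.560 rad/s, tip=0.459 0.333 0.925 m, effort=82.686 27.416 1.437 1.729 -4.831 1.908 N·m.
t=0.300 s (step 15): q=-0.128 0.330 -1.232 -0.120 2.000 -1.067 rad, qd=-1.522 0.151 -3.131 -3.595 3.434 -0.785 rad/s, tip=0.308 0.295 0.827 m, effort=63.234 25.045 5.920 3.529 -3.807 1.776 N·m.
t=0.360 s (step 18): q=-0.201 0.332 -1.426 -0.328 2.162 -1.121 rad, qd=-0.967 -0.074 -3.351 -3.229 1.944 -0.997 rad/s, tip=0.201 0.266 0.732 m, effort=39.981 19.087 9.978 4.358 -1.080 1.295 N·m.
t=0.420 s (step 21): q=-0.248 0.320 -1.632 -0.498 2.235 -1.182 rad, qd=-0.617 -0.373 -3.474 -2.388 0.551 -1.006 rad/s, tip=0.132 0.240 0.642 m, effort=20.466 12.262 15.099 4.681 1.814 0.714 N·m.
t=0.480 s (step 24): q=-0.279 0.284 -1.836 -0.616 2.237 -1.237 rad, qd=-0.410 -0.818 -3.293 -1.558 -0.439 -0.816 rad/s, tip=0.087 0.212 0.557 m, effort=11.412 7.961 19.623 4.880 3.825 0.253 N·m.
t=0.540 s (step 27): q=-0.299 0.220 -2.021 -0.693 2.193 -1.279 rad, qd=-0.303 -1.341 -2.824 -1.068 -0.983 -0.579 rad/s, tip=0.054 0.180 0.479 m, effort=10.219 6.549 21.560 5.035 4.856 -0.003 N·m.
t=0.600 s (step 30): q=-0.317 0.124 -2.172 -0.750 2.126 -1.307 rad, qd=-0.284 -1.833 -2.196 -0.884 -1.184 -0.336 rad/s, tip=0.026 0.148 0.413 m, effort=12.101 6.663 20.582 5.085 5.222 -0.099 N·m.
t=0.660 s (step 33): q=-0.335 0.002 -2.284 -0.802 2.055 -1.321 rad, qd=-0.324 -2.190 -1.540 -0.845 -1.146 -0.115 rad/s, tip=0.001 0.119 0.359 m, effort=14.585 7.192 17.331 4.972 5.233 -0.093 N·m.
t=0.720 s (step 36): q=-0.356 -0.135 -2.359 -0.851 1.991 -1.323 rad, qd=-0.379 -2.342 -0.969 -0.792 -0.981 -0.004 rad/s, tip=-0.021 0.098 0.318 m, effort=16.917 7.648 12.832 4.702 5.113 -0.011 N·m.
t=0.780 s (step 39): q=-0.379 -0.275 -2.404 -0.895 1.939 -1.323 rad, qd=-0.413 -2.299 -0.546 -0.675 -0.773 0.042 rad/s, tip=-0.041 0.084 0.286 m, effort=18.776 7.826 8.339 4.342 4.976 0.083 N·m.
t=0.840 s (step 42): q=-0.404 -0.408 -2.428 -0.931 1.898 -1.322 rad, qd=-0.421 -2.130 -0.272 -0.511 -0.583 0.033 rad/s, tip=-0.059 0.075 0.262 m, effort=20.233 7.794 4.481 3.961 4.862 0.170 N·m.
t=0.900 s (step 45): q=-0.429 -0.530 -2.439 -0.956 1.868 -1.320 rad, qd=-0.409 -1.909 -0.118 -0.352 -0.425 0.032 rad/s, tip=-0.074 0.071 0.243 m, effort=21.301 7.612 1.538 3.609 4.773 0.227 N·m.
t=0.960 s (step 48): q=-0.453 -0.638 -2.444 -0.973 1.846 -1.318 rad, qd=-0.387 -1.686 -0.045 -0.222 -0.304 0.032 rad/s, tip=-0.087 0.068 0.228 m, effort=22.104 7.356 -0.631 3.300 4.701 0.263 N·m.
t=1.020 s (step 51): q=-0.476 -0.733 -2.446 -0.984 1.831 -1.317 rad, qd=-0.359 -1.482 -0.022 -0.127 -0.216 0.029 rad/s, tip=-0.098 0.066 0.217 m, effort=22.703 7.062 -2.226 3.032 4.637 0.287 N·m.
t=1.080 s (step 54): q=-0.496 -0.816 -2.447 -0.989 1.820 -1.315 rad, qd=-0.331 -1.305 -0.026 -0.063 -0.154 0.025 rad/s, tip=-0.107 0.065 0.208 m, effort=23.133 6.745 -3.423 2.798 4.577 0.303 N·m.
t=1.140 s (step 57): q=-0.515 -0.890 -2.449 -0.992 1.812 -1.314 rad, qd=-0.303 -1.153 -0.042 -0.023 -0.111 0.022 rad/s, tip=-0.113 0.064 0.201 m, effort=23.430 6.417 -4.363 2.587 4.519 0.314 N·m.
t=1.200 s (step 60): q=-0.533 -0.955 -2.452 -0.992 1.806 -1.313 rad, qd=-0.278 -1.022 -0.059 0.000 -0.081 0.021 rad/s, tip=-0.119 0.062 0.195 m, effort=23.623 6.088 -5.136 2.396 4.460 0.321 N·m.
t=1.260 s (step 63): q=-0.549 -1.013 -2.456 -0.992 1.802 -1.311 rad, qd=-0.254 -0.908 -0.076 0.012 -0.061 0.022 rad/s, tip=-0.123 0.061 0.191 m, effort=23.735 5.763 -5.797 2.220 4.400 0.326 N·m.
t=1.280 s (step 64): q=-0.554 -1.031 -2.458 -0.992 1.800 -1.311 rad, qd=-0.247 -0.873 -0.080 0.014 -0.055 0.024 rad/s, tip=-0.124 0.060 0.190 m.


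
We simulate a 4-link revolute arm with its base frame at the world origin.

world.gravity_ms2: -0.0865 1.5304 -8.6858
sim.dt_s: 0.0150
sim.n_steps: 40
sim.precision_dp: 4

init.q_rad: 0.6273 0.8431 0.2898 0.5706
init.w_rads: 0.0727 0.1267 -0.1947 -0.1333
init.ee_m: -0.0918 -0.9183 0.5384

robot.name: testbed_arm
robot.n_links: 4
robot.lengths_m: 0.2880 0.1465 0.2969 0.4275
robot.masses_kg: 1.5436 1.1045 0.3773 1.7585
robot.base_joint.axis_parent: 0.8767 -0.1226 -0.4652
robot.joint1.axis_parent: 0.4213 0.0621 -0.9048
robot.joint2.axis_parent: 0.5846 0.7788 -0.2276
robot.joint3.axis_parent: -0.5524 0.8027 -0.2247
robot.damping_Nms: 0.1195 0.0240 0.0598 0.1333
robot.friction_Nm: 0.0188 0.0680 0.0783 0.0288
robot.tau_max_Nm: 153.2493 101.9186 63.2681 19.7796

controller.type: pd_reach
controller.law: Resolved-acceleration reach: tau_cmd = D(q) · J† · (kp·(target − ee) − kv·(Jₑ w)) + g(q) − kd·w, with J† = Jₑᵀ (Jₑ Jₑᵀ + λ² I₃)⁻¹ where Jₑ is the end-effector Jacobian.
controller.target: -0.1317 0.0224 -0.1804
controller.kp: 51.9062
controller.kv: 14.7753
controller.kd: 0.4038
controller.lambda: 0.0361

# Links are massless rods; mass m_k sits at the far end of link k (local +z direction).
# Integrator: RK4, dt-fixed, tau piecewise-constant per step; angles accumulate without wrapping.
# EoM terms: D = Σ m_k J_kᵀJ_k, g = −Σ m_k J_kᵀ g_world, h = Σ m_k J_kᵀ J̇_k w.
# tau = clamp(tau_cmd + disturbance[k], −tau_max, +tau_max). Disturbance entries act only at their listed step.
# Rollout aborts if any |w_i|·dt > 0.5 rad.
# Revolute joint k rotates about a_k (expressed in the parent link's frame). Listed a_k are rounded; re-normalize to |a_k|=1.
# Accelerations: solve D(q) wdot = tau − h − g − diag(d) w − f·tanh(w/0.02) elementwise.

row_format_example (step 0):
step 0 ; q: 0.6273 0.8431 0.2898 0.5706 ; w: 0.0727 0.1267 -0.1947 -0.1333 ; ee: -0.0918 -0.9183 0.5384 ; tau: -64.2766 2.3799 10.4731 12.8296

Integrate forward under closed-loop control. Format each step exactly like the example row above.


step 1 ; q: 0.6019 0.8831 0.2982 0.5819 ; w: -3.4267 4.9547 1.4649 1.5092 ; ee: -0.0938 -0.9135 0.5350 ; tau: -51.2396 -0.8015 5.9348 9.0218
step 2 ; q: 0.5327 0.9692 0.3393 0.6038 ; w: -5.7574 6.2251 4.1749 1.2395 ; ee: -0.0956 -0.9002 0.5248 ; tau: -37.9613 -1.0414 3.2739 6.9058
step 3 ; q: 0.4360 1.0605 0.4196 0.6183 ; w: -7.0990 5.8146 6.5766 0.5860 ; ee: -0.0971 -0.8797 0.5097 ; tau: -25.2325 -0.3282 1.5298 5.0492
step 4 ; q: 0.3251 1.1420 0.5287 0.6244 ; w: -7.6762 5.0574 7.9274 0.2132 ; ee: -0.0983 -0.8529 0.4909 ; tau: -14.8826 0.0835 -0.0894 3.1362
step 5 ; q: 0.2093 1.2131 0.6507 0.6276 ; w: -7.7630 4.4715 8.2938 0.2411 ; ee: -0.0992 -0.8209 0.4694 ; tau: -7.5142 -0.1274 -1.9647 1.2383
step 6 ; q: 0.0943 1.2769 0.7737 0.6330 ; w: -7.5928 4.1027 8.0731 0.5102 ; ee: -0.0998 -0.7852 0.4459 ; tau: -2.7806 -0.8196 -4.1063 -0.4903
step 7 ; q: -0.0174 1.3365 0.8913 0.6430 ; w: -7.3127 3.8782 7.5958 0.8371 ; ee: -0.1002 -0.7474 0.4212 ; tau: -0.0126 -1.7721 -6.3505 -1.9518
step 8 ; q: -0.1246 1.3934 1.0010 0.6576 ; w: -6.9997 3.7392 7.0421 1.1200 ; ee: -0.1004 -0.7086 0.3957 ; tau: 1.4323 -2.8140 -8.5192 -3.1194
step 9 ; q: -0.2271 1.4487 1.1024 0.6759 ; w: -6.6901 3.6557 6.4907 1.3278 ; ee: -0.1007 -0.6701 0.3698 ; tau: 2.0464 -3.8371 -10.4849 -4.0064
step 10 ; q: -0.3252 1.5031 1.1958 0.6969 ; w: -6.4001 3.6140 5.9696 1.4641 ; ee: -0.1009 -0.6324 0.3437 ; tau: 2.1662 -4.7800 -12.1773 -4.6415
step 11 ; q: -0.4192 1.5572 1.2816 0.7195 ; w: -6.1369 3.6076 5.4862 1.5437 ; ee: -0.1011 -0.5960 0.3177 ; tau: 2.0058 -5.6120 -13.5698 -5.0574
step 12 ; q: -0.5094 1.6114 1.3604 0.7430 ; w: -5.9035 3.6330 5.0398 1.5821 ; ee: -0.1014 -0.5612 0.2920 ; tau: 1.6943 -6.3216 -14.6637 -5.2858
step 13 ; q: -0.5964 1.6663 1.4328 0.7669 ; w: -5.7010 3.6884 4.6268 1.5921 ; ee: -0.1017 -0.5283 0.2668 ; tau: 1.3037 -6.9081 -15.4767 -5.3559
step 14 ; q: -0.6806 1.7223 1.4993 0.7907 ; w: -5.5304 3.7729 4.2432 1.5841 ; ee: -0.1020 -0.4974 0.2421 ; tau: 0.8693 -7.3768 -16.0342 -5.2943
step 15 ; q: -0.7624 1.7797 1.5602 0.8145 ; w: -5.3928 3.8864 3.8848 1.5660 ; ee: -0.1024 -0.4685 0.2181 ; tau: 0.4028 -7.7354 -16.3644 -5.1245
step 16 ; q: -0.8425 1.8391 1.6158 0.8379 ; w: -5.2898 4.0304 3.5479 1.5445 ; ee: -0.1026 -0.4416 0.1948 ; tau: -0.0975 -7.9922 -16.4947 -4.8673
step 17 ; q: -0.9213 1.9009 1.6666 0.8610 ; w: -5.2238 4.2078 3.2280 1.5257 ; ee: -0.1029 -0.4168 0.1723 ; tau: -0.6379 -8.1548 -16.4508 -4.5405
step 18 ; q: -0.9995 1.9656 1.7127 0.8838 ; w: -5.1975 4.4239 2.9204 1.5164 ; ee: -0.1030 -0.3940 0.1506 ; tau: -1.2163 -8.2304 -16.2554 -4.1594
step 19 ; q: -1.0775 2.0339 1.7542 0.9067 ; w: -5.2133 4.6863 2.6185 1.5252 ; ee: -0.1030 -0.3731 0.1298 ; tau: -1.7984 -8.2284 -15.9301 -3.7373
step 20 ; q: -1.1561 2.1066 1.7912 0.9299 ; w: -5.2703 5.0048 2.3135 1.5637 ; ee: -0.1028 -0.3541 0.1098 ; tau: -2.2719 -8.1681 -15.4981 -3.2855
step 21 ; q: -1.2358 2.1845 1.8235 0.9540 ; w: -5.3587 5.3885 1.9927 1.6474 ; ee: -0.1024 -0.3369 0.0907 ; tau: -2.3808 -8.0952 -14.9895 -2.8128
step 22 ; q: -1.3169 2.2687 1.8507 0.9798 ; w: -5.4489 5.8357 1.6415 1.7930 ; ee: -0.1018 -0.3216 0.0726 ; tau: -1.7144 -8.1001 -14.4421 -2.3230
step 23 ; q: -1.3989 2.3599 1.8724 1.0084 ; w: -5.4819 6.3144 1.2506 2.0075 ; ee: -0.1010 -0.3080 0.0553 ; tau: 0.0434 -8.2954 -13.8809 -1.8108
step 24 ; q: -1.4804 2.4579 1.8880 1.0405 ; w: -5.3782 6.7442 0.8319 2.2678 ; ee: -0.1000 -0.2960 0.0390 ; tau: 2.6123 -8.7069 -13.2798 -1.2594
step 25 ; q: -1.5588 2.5612 1.8973 1.0765 ; w: -5.0845 7.0160 0.4275 2.5136 ; ee: -0.0987 -0.2854 0.0236 ; tau: 5.1321 -9.1962 -12.5740 -0.6538
step 26 ; q: -1.6316 2.6669 1.9011 1.1156 ; w: -4.6157 7.0573 0.0879 2.6808 ; ee: -0.0973 -0.2761 0.0091 ; tau: 6.9338 -9.5765 -11.7327 -0.0031
step 27 ; q: -1.6965 2.7715 1.9005 1.1564 ; w: -4.0380 6.8572 -0.1475 2.7256 ; ee: -0.0958 -0.2678 -0.0044 ; tau: 7.9439 -9.7545 -10.8221 0.6628
step 28 ; q: -1.7523 2.8717 1.8971 1.1970 ; w: -3.4152 6.4874 -0.2974 2.6812 ; ee: -0.0943 -0.2601 -0.0170 ; tau: 8.3468 -9.7371 -9.8653 1.2891
step 29 ; q: -1.7989 2.9656 1.8919 1.2366 ; w: -2.7946 6.0146 -0.3813 2.5764 ; ee: -0.0929 -0.2529 -0.0288 ; tau: 8.3624 -9.5665 -8.9075 1.8414
step 30 ; q: -1.8363 3.0520 1.8859 1.2742 ; w: -2.2044 5.4927 -0.4181 2.4358 ; ee: -0.0916 -0.2460 -0.0398 ; tau: 8.1556 -9.2932 -7.9891 2.3041
step 31 ; q: -1.8653 3.1305 1.8796 1.3097 ; w: -1.6581 4.9615 -0.4245 2.2792 ; ee: -0.0904 -0.2392 -0.0499 ; tau: 7.8283 -8.9613 -7.1336 2.6762
step 32 ; q: -1.8864 3.2011 1.8733 1.3427 ; w: -1.1613 4.4472 -0.4134 2.1197 ; ee: -0.0893 -0.2324 -0.0593 ; tau: 7.4405 -8.6045 -6.3511 2.9668
step 33 ; q: -1.9005 3.2642 1.8672 1.3733 ; w: -0.7148 3.9658 -0.3937 1.9653 ; ee: -0.0884 -0.2255 -0.0680 ; tau: 7.0278 -8.2469 -5.6423 3.1897
step 34 ; q: -1.9082 3.3204 1.8615 1.4017 ; w: -0.3171 3.5254 -0.3713 1.8202 ; ee: -0.0877 -0.2186 -0.0761 ; tau: 6.6119 -7.9043 -5.0024 3.3604
step 35 ; q: -1.9103 3.3703 1.8561 1.4280 ; w: 0.0338 3.1296 -0.3499 1.6858 ; ee: -0.0872 -0.2115 -0.0835 ; tau: 6.2075 -7.5862 -4.4240 3.4934
step 36 ; q: -1.9075 3.4146 1.8510 1.4524 ; w: 0.3396 2.7791 -0.3315 1.5625 ; ee: -0.0869 -0.2043 -0.0904 ; tau: 5.8265 -7.2973 -3.8990 3.6013
step 37 ; q: -1.9004 3.4540 1.8462 1.4750 ; w: 0.6053 2.4705 -0.3168 1.4492 ; ee: -0.0868 -0.1971 -0.0968 ; tau: 5.4714 -7.0396 -3.4199 3.6944
step 38 ; q: -1.8896 3.4891 1.8415 1.4960 ; w: 0.8341 2.2002 -0.3060 1.3448 ; ee: -0.0869 -0.1897 -0.1028 ; tau: 5.1463 -6.8125 -2.9802 3.7806
step 39 ; q: -1.8756 3.5203 1.8370 1.5154 ; w: 1.0292 1.9641 -0.2988 1.2478 ; ee: -0.0872 -0.1824 -0.1083 ; tau: 4.8537 -6.6140 -2.5742 3.8653
step 40 ; q: -1.8589 3.5482 1.8326 1.5334 ; w: 1.1934 1.7579 -0.2946 1.1571 ; ee: -0.0876 -0.1750 -0.1134


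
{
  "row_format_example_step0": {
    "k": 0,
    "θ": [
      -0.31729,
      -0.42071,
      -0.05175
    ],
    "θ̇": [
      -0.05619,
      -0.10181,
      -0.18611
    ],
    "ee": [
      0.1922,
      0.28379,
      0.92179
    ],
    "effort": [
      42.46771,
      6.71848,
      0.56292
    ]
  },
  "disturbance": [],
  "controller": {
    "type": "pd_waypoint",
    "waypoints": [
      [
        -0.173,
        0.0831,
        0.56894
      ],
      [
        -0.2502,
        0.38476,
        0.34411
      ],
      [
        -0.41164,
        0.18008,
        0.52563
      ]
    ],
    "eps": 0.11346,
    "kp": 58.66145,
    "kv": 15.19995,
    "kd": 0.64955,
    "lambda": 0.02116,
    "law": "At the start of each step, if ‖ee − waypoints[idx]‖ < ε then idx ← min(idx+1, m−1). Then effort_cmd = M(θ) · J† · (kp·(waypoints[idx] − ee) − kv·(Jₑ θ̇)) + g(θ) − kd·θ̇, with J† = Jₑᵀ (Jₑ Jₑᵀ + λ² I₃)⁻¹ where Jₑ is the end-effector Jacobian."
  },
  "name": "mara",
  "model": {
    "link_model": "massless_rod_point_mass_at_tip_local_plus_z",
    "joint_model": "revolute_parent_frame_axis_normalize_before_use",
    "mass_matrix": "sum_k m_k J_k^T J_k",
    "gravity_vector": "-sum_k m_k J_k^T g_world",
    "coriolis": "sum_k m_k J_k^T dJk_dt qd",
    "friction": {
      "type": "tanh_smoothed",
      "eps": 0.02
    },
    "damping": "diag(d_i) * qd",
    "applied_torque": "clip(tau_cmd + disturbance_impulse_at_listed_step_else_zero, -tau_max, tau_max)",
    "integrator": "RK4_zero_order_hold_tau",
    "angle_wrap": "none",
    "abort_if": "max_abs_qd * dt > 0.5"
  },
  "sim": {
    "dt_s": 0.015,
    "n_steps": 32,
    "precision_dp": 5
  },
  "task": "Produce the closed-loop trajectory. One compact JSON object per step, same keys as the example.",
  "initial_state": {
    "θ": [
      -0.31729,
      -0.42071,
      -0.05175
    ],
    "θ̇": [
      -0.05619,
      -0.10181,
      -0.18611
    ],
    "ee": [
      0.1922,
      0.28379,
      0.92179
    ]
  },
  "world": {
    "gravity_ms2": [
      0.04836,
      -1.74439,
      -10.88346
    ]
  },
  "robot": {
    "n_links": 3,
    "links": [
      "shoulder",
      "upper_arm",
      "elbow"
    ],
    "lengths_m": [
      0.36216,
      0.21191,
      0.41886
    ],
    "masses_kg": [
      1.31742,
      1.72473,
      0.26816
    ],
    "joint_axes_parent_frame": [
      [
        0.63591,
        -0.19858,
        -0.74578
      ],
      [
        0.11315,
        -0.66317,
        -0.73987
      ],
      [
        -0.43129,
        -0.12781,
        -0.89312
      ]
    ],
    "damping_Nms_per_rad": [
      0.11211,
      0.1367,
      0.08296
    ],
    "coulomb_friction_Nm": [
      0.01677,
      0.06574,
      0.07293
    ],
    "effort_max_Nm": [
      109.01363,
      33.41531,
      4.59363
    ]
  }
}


{"k":1,"\u03b8":[-0.30324,-0.43838,-0.00556],"\u03b8\u0307":[1.90357,-2.18484,6.07211],"ee":[0.19142,0.28363,0.92153],"effort":[45.14455,8.03086,-3.57088]}
{"k":2,"\u03b8":[-0.26584,-0.47411,0.06193],"\u03b8\u0307":[3.09885,-2.64148,3.05948],"ee":[0.19368,0.27367,0.92261],"effort":[38.88073,7.56122,-0.69756]}
{"k":3,"\u03b8":[-0.20854,-0.52225,0.12566],"\u03b8\u0307":[4.53968,-3.78642,5.36168],"ee":[0.19992,0.2516,0.92511],"effort":[33.80613,7.66948,-1.88902]}
{"k":4,"\u03b8":[-0.13349,-0.58193,0.19625],"\u03b8\u0307":[5.48002,-4.21902,4.0966],"ee":[0.20733,0.21987,0.92804],"effort":[24.12886,6.7336,-0.45263]}
{"k":5,"\u03b8":[-0.04572,-0.64788,0.26032],"\u03b8\u0307":[6.22841,-4.5918,4.42573],"ee":[0.21474,0.17879,0.93083],"effort":[15.11469,5.6383,-0.35138]}
{"k":6,"\u03b8":[0.05029,-0.71624,0.32082],"\u03b8\u0307":[6.58028,-4.53571,3.65982],"ee":[0.21972,0.13122,0.93265],"effort":[6.67916,4.14788,0.45793]}
{"k":7,"\u03b8":[0.15002,-0.78275,0.37456],"\u03b8\u0307":[6.71947,-4.32486,3.50937],"ee":[0.22102,0.07929,0.93304],"effort":[0.19866,2.70863,0.69455]}
{"k":8,"\u03b8":[0.25029,-0.84486,0.42421],"\u03b8\u0307":[6.65195,-3.94507,3.12763],"ee":[0.21775,0.02561,0.93168],"effort":[-4.6806,1.35915,1.03484]}
{"k":9,"\u03b8":[0.3488,-0.9011,0.47001],"\u03b8\u0307":[6.48311,-3.53716,2.99587],"ee":[0.20996,-0.028,0.92846],"effort":[-8.06463,0.24945,1.13863]}
{"k":10,"\u03b8":[0.44425,-0.95126,0.51361],"\u03b8\u0307":[6.24529,-3.13655,2.83649],"ee":[0.19804,-0.08002,0.92337],"effort":[-10.3472,-0.62171,1.23787]}
{"k":11,"\u03b8":[0.53597,-0.99581,0.55552],"\u03b8\u0307":[5.98498,-2.79066,2.76997],"ee":[0.1827,-0.12949,0.91651],"effort":[-11.7934,-1.25516,1.25296]}
{"k":12,"\u03b8":[0.62375,-1.03561,0.59647],"\u03b8\u0307":[5.71911,-2.505,2.70915],"ee":[0.16466,-0.1758,0.908],"effort":[-12.65896,-1.69544,1.25798]}
{"k":13,"\u03b8":[0.7076,-1.07156,0.63678],"\u03b8\u0307":[5.46267,-2.27884,2.68157],"ee":[0.14463,-0.21866,0.89805],"effort":[-13.12077,-1.98486,1.23583]}
{"k":14,"\u03b8":[0.78772,-1.10447,0.67673],"\u03b8\u0307":[5.22045,-2.10169,2.66093],"ee":[0.1232,-0.25795,0.88685],"effort":[-13.31418,-2.16608,1.20883]}
{"k":15,"\u03b8":[0.86434,-1.135,0.71648],"\u03b8\u0307":[4.9955,-1.96281,2.65259],"ee":[0.10085,-0.29373,0.87462],"effort":[-13.33034,-2.27244,1.17396]}
{"k":16,"\u03b8":[0.93771,-1.16367,0.75614],"\u03b8\u0307":[4.78804,-1.85242,2.64831],"ee":[0.07796,-0.32613,0.86155],"effort":[-13.23244,-2.32902,1.13806]}
{"k":17,"\u03b8":[1.0081,-1.19083,0.79579],"\u03b8\u0307":[4.59773,-1.76258,2.64871],"ee":[0.05482,-0.35532,0.84782],"effort":[-13.0614,-2.35333,1.10087]}
{"k":18,"\u03b8":[1.07576,-1.21675,0.83546],"\u03b8\u0307":[4.42356,-1.68729,2.65106],"ee":[0.03166,-0.38152,0.8336],"effort":[-12.84348,-2.35687,1.06449]}
{"k":19,"\u03b8":[1.14092,-1.24163,0.87519],"\u03b8\u0307":[4.26443,-1.62179,2.65537],"ee":[0.00865,-0.40494,0.819],"effort":[-12.59414,-2.34688,1.02886]}
{"k":20,"\u03b8":[1.20381,-1.26556,0.91499],"\u03b8\u0307":[4.11914,-1.56235,2.6609],"ee":[-0.01409,-0.42582,0.80416],"effort":[-12.32137,-2.32725,0.99444]}
{"k":21,"\u03b8":[1.26461,-1.28863,0.95489],"\u03b8\u0307":[3.98654,-1.50561,2.66799],"ee":[-0.03648,-0.44435,0.78915],"effort":[-12.02729,-2.29942,0.96089]}
{"k":22,"\u03b8":[1.32351,-1.31085,0.99492],"\u03b8\u0307":[3.86553,-1.44837,2.67699],"ee":[-0.05845,-0.46074,0.77404],"effort":[-11.7091,-2.26263,0.92795]}
{"k":23,"\u03b8":[1.38067,-1.33219,1.0351],"\u03b8\u0307":[3.75513,-1.38705,2.68898],"ee":[-0.07998,-0.47518,0.7589],"effort":[-11.35884,-2.21389,0.89491]}
{"k":24,"\u03b8":[1.43626,-1.35254,1.0755],"\u03b8\u0307":[3.65446,-1.31724,2.70554],"ee":[-0.10106,-0.48786,0.74375],"effort":[-10.96209,-2.14748,0.86085]}
{"k":25,"\u03b8":[1.49041,-1.37174,1.11621],"\u03b8\u0307":[3.56273,-1.23298,2.7293],"ee":[-0.12169,-0.49895,0.72862],"effort":[-10.49512,-2.05386,0.82429]}
{"k":26,"\u03b8":[1.54324,-1.38951,1.15736],"\u03b8\u0307":[3.47933,-1.12585,2.76429],"ee":[-0.14189,-0.50861,0.7135],"effort":[-9.92048,-1.91826,0.7831]}
{"k":27,"\u03b8":[1.59488,-1.4054,1.19917],"\u03b8\u0307":[3.40392,-0.98381,2.81657],"ee":[-0.16172,-0.51701,0.69838],"effort":[-9.18443,-1.72127,0.73412]}
{"k":28,"\u03b8":[1.64545,-1.41878,1.24196],"\u03b8\u0307":[3.33696,-0.79165,2.89371],"ee":[-0.18126,-0.52434,0.6832],"effort":[-8.24382,-1.45714,0.67371]}
{"k":29,"\u03b8":[1.69511,-1.42884,1.28611],"\u03b8\u0307":[3.28218,-0.54316,2.99622],"ee":[-0.20061,-0.53079,0.66784],"effort":[-7.29214,-1.25937,0.60383]}
{"k":30,"\u03b8":[1.74418,-1.43538,1.33151],"\u03b8\u0307":[3.25766,-0.32097,3.06028],"ee":[-0.21989,-0.53656,0.65213],"effort":[-7.88119,-1.96306,0.57076]}
{"k":31,"\u03b8":[1.79366,-1.44279,1.37462],"\u03b8\u0307":[3.33434,-0.64188,2.71338],"ee":[-0.2392,-0.54177,0.63588],"effort":[-13.32487,-4.95467,0.81664]}
{"k":32,"\u03b8":[1.84566,-1.46617,1.40568],"\u03b8\u0307":[3.58672,-2.40349,1.50511],"ee":[-0.25821,-0.54582,0.61937]}
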